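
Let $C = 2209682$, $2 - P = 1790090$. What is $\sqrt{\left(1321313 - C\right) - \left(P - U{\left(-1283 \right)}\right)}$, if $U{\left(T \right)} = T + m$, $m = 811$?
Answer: $\sqrt{901247} \approx 949.34$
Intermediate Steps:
$P = -1790088$ ($P = 2 - 1790090 = -1790088$)
$U{\left(T \right)} = 811 + T$ ($U{\left(T \right)} = T + 811 = 811 + T$)
$\sqrt{\left(1321313 - C\right) - \left(P - U{\left(-1283 \right)}\right)} = \sqrt{\left(1321313 - 2209682\right) + \left(\left(811 - 1283\right) - -1790088\right)} = \sqrt{\left(1321313 - 2209682\right) + \left(-472 + 1790088\right)} = \sqrt{-888369 + 1789616} = \sqrt{901247}$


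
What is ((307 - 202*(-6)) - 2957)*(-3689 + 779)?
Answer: 4184580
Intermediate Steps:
((307 - 202*(-6)) - 2957)*(-3689 + 779) = ((307 - 1*(-1212)) - 2957)*(-2910) = ((307 + 1212) - 2957)*(-2910) = (1519 - 2957)*(-2910) = -1438*(-2910) = 4184580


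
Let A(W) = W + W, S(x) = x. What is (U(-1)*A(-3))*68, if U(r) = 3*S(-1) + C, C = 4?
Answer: -408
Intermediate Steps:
U(r) = 1 (U(r) = 3*(-1) + 4 = -3 + 4 = 1)
A(W) = 2*W
(U(-1)*A(-3))*68 = (1*(2*(-3)))*68 = (1*(-6))*68 = -6*68 = -408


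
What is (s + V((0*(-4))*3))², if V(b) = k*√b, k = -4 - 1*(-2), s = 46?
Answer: 2116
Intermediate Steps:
k = -2 (k = -4 + 2 = -2)
V(b) = -2*√b
(s + V((0*(-4))*3))² = (46 - 2*0*√3)² = (46 - 2*√(0*3))² = (46 - 2*√0)² = (46 - 2*0)² = (46 + 0)² = 46² = 2116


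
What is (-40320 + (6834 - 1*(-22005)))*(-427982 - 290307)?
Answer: 8246676009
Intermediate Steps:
(-40320 + (6834 - 1*(-22005)))*(-427982 - 290307) = (-40320 + (6834 + 22005))*(-718289) = (-40320 + 28839)*(-718289) = -11481*(-718289) = 8246676009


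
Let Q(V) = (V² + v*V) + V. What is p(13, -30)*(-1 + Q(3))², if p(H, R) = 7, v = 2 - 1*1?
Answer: 1372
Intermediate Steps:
v = 1 (v = 2 - 1 = 1)
Q(V) = V² + 2*V (Q(V) = (V² + 1*V) + V = (V² + V) + V = (V + V²) + V = V² + 2*V)
p(13, -30)*(-1 + Q(3))² = 7*(-1 + 3*(2 + 3))² = 7*(-1 + 3*5)² = 7*(-1 + 15)² = 7*14² = 7*196 = 1372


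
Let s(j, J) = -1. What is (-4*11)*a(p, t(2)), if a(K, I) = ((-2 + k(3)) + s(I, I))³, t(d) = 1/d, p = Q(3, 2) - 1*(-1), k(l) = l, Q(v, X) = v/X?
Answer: 0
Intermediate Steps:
p = 5/2 (p = 3/2 - 1*(-1) = 3*(½) + 1 = 3/2 + 1 = 5/2 ≈ 2.5000)
a(K, I) = 0 (a(K, I) = ((-2 + 3) - 1)³ = (1 - 1)³ = 0³ = 0)
(-4*11)*a(p, t(2)) = -4*11*0 = -44*0 = 0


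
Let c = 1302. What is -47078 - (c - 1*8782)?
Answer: -39598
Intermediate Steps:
-47078 - (c - 1*8782) = -47078 - (1302 - 1*8782) = -47078 - (1302 - 8782) = -47078 - 1*(-7480) = -47078 + 7480 = -39598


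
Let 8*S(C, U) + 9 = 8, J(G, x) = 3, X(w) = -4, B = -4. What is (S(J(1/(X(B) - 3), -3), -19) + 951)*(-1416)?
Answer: -1346439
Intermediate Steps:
S(C, U) = -1/8 (S(C, U) = -9/8 + (1/8)*8 = -9/8 + 1 = -1/8)
(S(J(1/(X(B) - 3), -3), -19) + 951)*(-1416) = (-1/8 + 951)*(-1416) = (7607/8)*(-1416) = -1346439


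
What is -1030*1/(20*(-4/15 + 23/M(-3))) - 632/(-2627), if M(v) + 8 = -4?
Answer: 8200222/344137 ≈ 23.828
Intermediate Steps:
M(v) = -12 (M(v) = -8 - 4 = -12)
-1030*1/(20*(-4/15 + 23/M(-3))) - 632/(-2627) = -1030*1/(20*(-4/15 + 23/(-12))) - 632/(-2627) = -1030*1/(20*(-4*1/15 + 23*(-1/12))) - 632*(-1/2627) = -1030*1/(20*(-4/15 - 23/12)) + 632/2627 = -1030/((-131/60*20)) + 632/2627 = -1030/(-131/3) + 632/2627 = -1030*(-3/131) + 632/2627 = 3090/131 + 632/2627 = 8200222/344137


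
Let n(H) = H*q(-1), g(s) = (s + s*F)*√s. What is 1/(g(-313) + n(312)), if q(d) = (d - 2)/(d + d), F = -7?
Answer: 13/30670381 - 313*I*√313/184022286 ≈ 4.2386e-7 - 3.0092e-5*I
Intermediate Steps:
g(s) = -6*s^(3/2) (g(s) = (s + s*(-7))*√s = (s - 7*s)*√s = (-6*s)*√s = -6*s^(3/2))
q(d) = (-2 + d)/(2*d) (q(d) = (-2 + d)/((2*d)) = (-2 + d)*(1/(2*d)) = (-2 + d)/(2*d))
n(H) = 3*H/2 (n(H) = H*((½)*(-2 - 1)/(-1)) = H*((½)*(-1)*(-3)) = H*(3/2) = 3*H/2)
1/(g(-313) + n(312)) = 1/(-(-1878)*I*√313 + (3/2)*312) = 1/(-(-1878)*I*√313 + 468) = 1/(1878*I*√313 + 468) = 1/(468 + 1878*I*√313)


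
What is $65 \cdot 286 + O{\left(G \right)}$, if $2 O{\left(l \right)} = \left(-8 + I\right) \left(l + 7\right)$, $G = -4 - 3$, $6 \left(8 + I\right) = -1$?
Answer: $18590$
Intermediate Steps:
$I = - \frac{49}{6}$ ($I = -8 + \frac{1}{6} \left(-1\right) = -8 - \frac{1}{6} = - \frac{49}{6} \approx -8.1667$)
$G = -7$
$O{\left(l \right)} = - \frac{679}{12} - \frac{97 l}{12}$ ($O{\left(l \right)} = \frac{\left(-8 - \frac{49}{6}\right) \left(l + 7\right)}{2} = \frac{\left(- \frac{97}{6}\right) \left(7 + l\right)}{2} = \frac{- \frac{679}{6} - \frac{97 l}{6}}{2} = - \frac{679}{12} - \frac{97 l}{12}$)
$65 \cdot 286 + O{\left(G \right)} = 65 \cdot 286 - 0 = 18590 + \left(- \frac{679}{12} + \frac{679}{12}\right) = 18590 + 0 = 18590$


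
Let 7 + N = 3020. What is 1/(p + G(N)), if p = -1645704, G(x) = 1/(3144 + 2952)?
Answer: -6096/10032211583 ≈ -6.0764e-7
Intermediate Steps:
N = 3013 (N = -7 + 3020 = 3013)
G(x) = 1/6096
1/(p + G(N)) = 1/(-1645704 + 1/6096) = 1/(-10032211583/6096) = -6096/10032211583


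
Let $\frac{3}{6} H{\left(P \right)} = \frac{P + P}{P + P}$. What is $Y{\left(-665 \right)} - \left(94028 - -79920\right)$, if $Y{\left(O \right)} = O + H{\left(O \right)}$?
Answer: $-174611$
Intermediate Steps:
$H{\left(P \right)} = 2$ ($H{\left(P \right)} = 2 \frac{P + P}{P + P} = 2 \frac{2 P}{2 P} = 2 \cdot 2 P \frac{1}{2 P} = 2 \cdot 1 = 2$)
$Y{\left(O \right)} = 2 + O$ ($Y{\left(O \right)} = O + 2 = 2 + O$)
$Y{\left(-665 \right)} - \left(94028 - -79920\right) = \left(2 - 665\right) - \left(94028 - -79920\right) = -663 - \left(94028 + 79920\right) = -663 - 173948 = -174611$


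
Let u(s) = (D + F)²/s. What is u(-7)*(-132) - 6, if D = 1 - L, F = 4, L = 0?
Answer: 3258/7 ≈ 465.43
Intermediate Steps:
D = 1 (D = 1 - 1*0 = 1 + 0 = 1)
u(s) = 25/s (u(s) = (1 + 4)²/s = 5²/s = 25/s)
u(-7)*(-132) - 6 = (25/(-7))*(-132) - 6 = (25*(-⅐))*(-132) - 6 = -25/7*(-132) - 6 = 3300/7 - 6 = 3258/7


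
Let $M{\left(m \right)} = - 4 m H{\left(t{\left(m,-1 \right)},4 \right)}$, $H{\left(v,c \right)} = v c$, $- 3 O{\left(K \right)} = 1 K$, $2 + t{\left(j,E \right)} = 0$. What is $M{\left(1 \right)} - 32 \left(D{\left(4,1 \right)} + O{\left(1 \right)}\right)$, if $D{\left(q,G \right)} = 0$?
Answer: $\frac{128}{3} \approx 42.667$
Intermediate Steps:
$t{\left(j,E \right)} = -2$ ($t{\left(j,E \right)} = -2 + 0 = -2$)
$O{\left(K \right)} = - \frac{K}{3}$ ($O{\left(K \right)} = - \frac{1 K}{3} = - \frac{K}{3}$)
$H{\left(v,c \right)} = c v$
$M{\left(m \right)} = 32 m$ ($M{\left(m \right)} = - 4 m 4 \left(-2\right) = - 4 m \left(-8\right) = 32 m$)
$M{\left(1 \right)} - 32 \left(D{\left(4,1 \right)} + O{\left(1 \right)}\right) = 32 \cdot 1 - 32 \left(0 - \frac{1}{3}\right) = 32 - 32 \left(0 - \frac{1}{3}\right) = 32 - - \frac{32}{3} = 32 + \frac{32}{3} = \frac{128}{3}$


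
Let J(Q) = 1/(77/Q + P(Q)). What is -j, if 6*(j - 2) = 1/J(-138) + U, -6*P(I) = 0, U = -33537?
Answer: 4626527/828 ≈ 5587.6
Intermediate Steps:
P(I) = 0 (P(I) = -1/6*0 = 0)
J(Q) = Q/77 (J(Q) = 1/(77/Q + 0) = 1/(77/Q) = Q/77)
j = -4626527/828 (j = 2 + (1/((1/77)*(-138)) - 33537)/6 = 2 + (1/(-138/77) - 33537)/6 = 2 + (-77/138 - 33537)/6 = 2 + (1/6)*(-4628183/138) = 2 - 4628183/828 = -4626527/828 ≈ -5587.6)
-j = -1*(-4626527/828) = 4626527/828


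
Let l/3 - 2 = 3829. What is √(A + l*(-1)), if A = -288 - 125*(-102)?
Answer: √969 ≈ 31.129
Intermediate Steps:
l = 11493 (l = 6 + 3*3829 = 6 + 11487 = 11493)
A = 12462 (A = -288 + 12750 = 12462)
√(A + l*(-1)) = √(12462 + 11493*(-1)) = √(12462 - 11493) = √969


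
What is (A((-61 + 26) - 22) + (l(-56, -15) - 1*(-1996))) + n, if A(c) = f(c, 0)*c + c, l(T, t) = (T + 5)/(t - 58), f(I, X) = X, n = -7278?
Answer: -389696/73 ≈ -5338.3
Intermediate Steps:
l(T, t) = (5 + T)/(-58 + t)
A(c) = c (A(c) = 0*c + c = 0 + c = c)
(A((-61 + 26) - 22) + (l(-56, -15) - 1*(-1996))) + n = (((-61 + 26) - 22) + ((5 - 56)/(-58 - 15) - 1*(-1996))) - 7278 = ((-35 - 22) + (-51/(-73) + 1996)) - 7278 = (-57 + (-1/73*(-51) + 1996)) - 7278 = (-57 + (51/73 + 1996)) - 7278 = (-57 + 145759/73) - 7278 = 141598/73 - 7278 = -389696/73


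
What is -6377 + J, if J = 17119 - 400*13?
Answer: 5542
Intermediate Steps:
J = 11919 (J = 17119 - 5200 = 11919)
-6377 + J = -6377 + 11919 = 5542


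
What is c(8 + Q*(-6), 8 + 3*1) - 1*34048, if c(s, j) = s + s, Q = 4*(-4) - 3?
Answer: -33804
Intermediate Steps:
Q = -19 (Q = -16 - 3 = -19)
c(s, j) = 2*s
c(8 + Q*(-6), 8 + 3*1) - 1*34048 = 2*(8 - 19*(-6)) - 1*34048 = 2*(8 + 114) - 34048 = 2*122 - 34048 = 244 - 34048 = -33804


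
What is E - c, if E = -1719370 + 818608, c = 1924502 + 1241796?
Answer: -4067060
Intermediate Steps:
c = 3166298
E = -900762
E - c = -900762 - 1*3166298 = -900762 - 3166298 = -4067060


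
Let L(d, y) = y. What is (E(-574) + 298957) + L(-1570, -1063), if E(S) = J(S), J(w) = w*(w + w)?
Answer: 956846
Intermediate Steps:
J(w) = 2*w² (J(w) = w*(2*w) = 2*w²)
E(S) = 2*S²
(E(-574) + 298957) + L(-1570, -1063) = (2*(-574)² + 298957) - 1063 = (2*329476 + 298957) - 1063 = (658952 + 298957) - 1063 = 957909 - 1063 = 956846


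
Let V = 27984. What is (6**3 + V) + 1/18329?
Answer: 516877801/18329 ≈ 28200.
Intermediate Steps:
(6**3 + V) + 1/18329 = (6**3 + 27984) + 1/18329 = (216 + 27984) + 1/18329 = 28200 + 1/18329 = 516877801/18329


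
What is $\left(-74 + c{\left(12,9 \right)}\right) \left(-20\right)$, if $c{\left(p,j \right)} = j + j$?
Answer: $1120$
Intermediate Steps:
$c{\left(p,j \right)} = 2 j$
$\left(-74 + c{\left(12,9 \right)}\right) \left(-20\right) = \left(-74 + 2 \cdot 9\right) \left(-20\right) = \left(-74 + 18\right) \left(-20\right) = \left(-56\right) \left(-20\right) = 1120$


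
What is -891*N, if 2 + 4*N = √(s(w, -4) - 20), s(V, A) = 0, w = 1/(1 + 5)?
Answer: 891/2 - 891*I*√5/2 ≈ 445.5 - 996.17*I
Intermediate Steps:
w = ⅙ (w = 1/6 = ⅙ ≈ 0.16667)
N = -½ + I*√5/2 (N = -½ + √(0 - 20)/4 = -½ + √(-20)/4 = -½ + (2*I*√5)/4 = -½ + I*√5/2 ≈ -0.5 + 1.118*I)
-891*N = -891*(-½ + I*√5/2) = 891/2 - 891*I*√5/2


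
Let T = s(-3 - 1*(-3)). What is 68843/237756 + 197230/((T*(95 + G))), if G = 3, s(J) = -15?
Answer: -1559713889/11650044 ≈ -133.88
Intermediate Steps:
T = -15
68843/237756 + 197230/((T*(95 + G))) = 68843/237756 + 197230/((-15*(95 + 3))) = 68843*(1/237756) + 197230/((-15*98)) = 68843/237756 + 197230/(-1470) = 68843/237756 + 197230*(-1/1470) = 68843/237756 - 19723/147 = -1559713889/11650044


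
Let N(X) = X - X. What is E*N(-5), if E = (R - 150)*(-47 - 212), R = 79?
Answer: 0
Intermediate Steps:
N(X) = 0
E = 18389 (E = (79 - 150)*(-47 - 212) = -71*(-259) = 18389)
E*N(-5) = 18389*0 = 0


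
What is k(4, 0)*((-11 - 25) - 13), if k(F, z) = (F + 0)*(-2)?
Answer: 392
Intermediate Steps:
k(F, z) = -2*F (k(F, z) = F*(-2) = -2*F)
k(4, 0)*((-11 - 25) - 13) = (-2*4)*((-11 - 25) - 13) = -8*(-36 - 13) = -8*(-49) = 392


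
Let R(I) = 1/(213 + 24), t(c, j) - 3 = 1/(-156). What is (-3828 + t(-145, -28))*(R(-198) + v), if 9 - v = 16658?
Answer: 45278268581/711 ≈ 6.3682e+7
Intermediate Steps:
t(c, j) = 467/156 (t(c, j) = 3 + 1/(-156) = 3 - 1/156 = 467/156)
R(I) = 1/237
v = -16649 (v = 9 - 1*16658 = 9 - 16658 = -16649)
(-3828 + t(-145, -28))*(R(-198) + v) = (-3828 + 467/156)*(1/237 - 16649) = -596701/156*(-3945812/237) = 45278268581/711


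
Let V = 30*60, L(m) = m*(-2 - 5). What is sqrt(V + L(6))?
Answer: sqrt(1758) ≈ 41.929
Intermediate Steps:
L(m) = -7*m (L(m) = m*(-7) = -7*m)
V = 1800
sqrt(V + L(6)) = sqrt(1800 - 7*6) = sqrt(1800 - 42) = sqrt(1758)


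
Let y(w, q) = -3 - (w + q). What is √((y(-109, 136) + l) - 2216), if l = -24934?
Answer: 6*I*√755 ≈ 164.86*I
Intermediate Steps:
y(w, q) = -3 - q - w (y(w, q) = -3 - (q + w) = -3 + (-q - w) = -3 - q - w)
√((y(-109, 136) + l) - 2216) = √(((-3 - 1*136 - 1*(-109)) - 24934) - 2216) = √(((-3 - 136 + 109) - 24934) - 2216) = √((-30 - 24934) - 2216) = √(-24964 - 2216) = √(-27180) = 6*I*√755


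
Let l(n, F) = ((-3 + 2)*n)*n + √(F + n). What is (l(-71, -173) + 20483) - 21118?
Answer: -5676 + 2*I*√61 ≈ -5676.0 + 15.62*I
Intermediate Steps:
l(n, F) = √(F + n) - n² (l(n, F) = (-n)*n + √(F + n) = -n² + √(F + n) = √(F + n) - n²)
(l(-71, -173) + 20483) - 21118 = ((√(-173 - 71) - 1*(-71)²) + 20483) - 21118 = ((√(-244) - 1*5041) + 20483) - 21118 = ((2*I*√61 - 5041) + 20483) - 21118 = ((-5041 + 2*I*√61) + 20483) - 21118 = (15442 + 2*I*√61) - 21118 = -5676 + 2*I*√61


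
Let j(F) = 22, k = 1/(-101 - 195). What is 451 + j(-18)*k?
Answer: 66737/148 ≈ 450.93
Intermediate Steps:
k = -1/296 (k = 1/(-296) = -1/296 ≈ -0.0033784)
451 + j(-18)*k = 451 + 22*(-1/296) = 451 - 11/148 = 66737/148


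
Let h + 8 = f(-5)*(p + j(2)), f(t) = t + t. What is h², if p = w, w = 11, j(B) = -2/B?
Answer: 11664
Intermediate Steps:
f(t) = 2*t
p = 11
h = -108 (h = -8 + (2*(-5))*(11 - 2/2) = -8 - 10*(11 - 2*½) = -8 - 10*(11 - 1) = -8 - 10*10 = -8 - 100 = -108)
h² = (-108)² = 11664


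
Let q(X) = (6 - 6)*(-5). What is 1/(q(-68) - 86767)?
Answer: -1/86767 ≈ -1.1525e-5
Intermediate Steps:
q(X) = 0 (q(X) = 0*(-5) = 0)
1/(q(-68) - 86767) = 1/(0 - 86767) = 1/(-86767) = -1/86767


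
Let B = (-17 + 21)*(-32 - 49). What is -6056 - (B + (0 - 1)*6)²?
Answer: -114956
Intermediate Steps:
B = -324 (B = 4*(-81) = -324)
-6056 - (B + (0 - 1)*6)² = -6056 - (-324 + (0 - 1)*6)² = -6056 - (-324 - 1*6)² = -6056 - (-324 - 6)² = -6056 - 1*(-330)² = -6056 - 1*108900 = -6056 - 108900 = -114956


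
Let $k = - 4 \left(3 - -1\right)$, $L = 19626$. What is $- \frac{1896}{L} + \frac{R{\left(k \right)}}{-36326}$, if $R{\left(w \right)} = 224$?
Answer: $- \frac{6105860}{59411173} \approx -0.10277$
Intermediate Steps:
$k = -16$ ($k = - 4 \left(3 + 1\right) = \left(-4\right) 4 = -16$)
$- \frac{1896}{L} + \frac{R{\left(k \right)}}{-36326} = - \frac{1896}{19626} + \frac{224}{-36326} = \left(-1896\right) \frac{1}{19626} + 224 \left(- \frac{1}{36326}\right) = - \frac{316}{3271} - \frac{112}{18163} = - \frac{6105860}{59411173}$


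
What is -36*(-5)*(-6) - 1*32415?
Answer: -33495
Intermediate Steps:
-36*(-5)*(-6) - 1*32415 = 180*(-6) - 32415 = -1080 - 32415 = -33495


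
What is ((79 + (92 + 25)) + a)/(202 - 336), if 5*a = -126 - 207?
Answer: -647/670 ≈ -0.96567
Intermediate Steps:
a = -333/5 (a = (-126 - 207)/5 = (⅕)*(-333) = -333/5 ≈ -66.600)
((79 + (92 + 25)) + a)/(202 - 336) = ((79 + (92 + 25)) - 333/5)/(202 - 336) = ((79 + 117) - 333/5)/(-134) = (196 - 333/5)*(-1/134) = (647/5)*(-1/134) = -647/670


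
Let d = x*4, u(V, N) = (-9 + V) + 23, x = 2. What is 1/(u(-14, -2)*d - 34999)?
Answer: -1/34999 ≈ -2.8572e-5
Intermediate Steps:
u(V, N) = 14 + V
d = 8 (d = 2*4 = 8)
1/(u(-14, -2)*d - 34999) = 1/((14 - 14)*8 - 34999) = 1/(0*8 - 34999) = 1/(0 - 34999) = 1/(-34999) = -1/34999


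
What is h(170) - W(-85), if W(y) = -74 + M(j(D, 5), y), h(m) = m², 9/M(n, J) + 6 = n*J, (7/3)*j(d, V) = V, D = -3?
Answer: 12719607/439 ≈ 28974.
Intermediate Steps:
j(d, V) = 3*V/7
M(n, J) = 9/(-6 + J*n) (M(n, J) = 9/(-6 + n*J) = 9/(-6 + J*n))
W(y) = -74 + 9/(-6 + 15*y/7) (W(y) = -74 + 9/(-6 + y*((3/7)*5)) = -74 + 9/(-6 + y*(15/7)) = -74 + 9/(-6 + 15*y/7))
h(170) - W(-85) = 170² - (1057 - 370*(-85))/(-14 + 5*(-85)) = 28900 - (1057 + 31450)/(-14 - 425) = 28900 - 32507/(-439) = 28900 - (-1)*32507/439 = 28900 - 1*(-32507/439) = 28900 + 32507/439 = 12719607/439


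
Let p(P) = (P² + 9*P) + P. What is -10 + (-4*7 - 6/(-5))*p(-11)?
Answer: -1524/5 ≈ -304.80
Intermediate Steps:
p(P) = P² + 10*P
-10 + (-4*7 - 6/(-5))*p(-11) = -10 + (-4*7 - 6/(-5))*(-11*(10 - 11)) = -10 + (-28 - 6*(-⅕))*(-11*(-1)) = -10 + (-28 + 6/5)*11 = -10 - 134/5*11 = -10 - 1474/5 = -1524/5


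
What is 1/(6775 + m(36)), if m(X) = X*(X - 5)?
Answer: 1/7891 ≈ 0.00012673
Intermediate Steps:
m(X) = X*(-5 + X)
1/(6775 + m(36)) = 1/(6775 + 36*(-5 + 36)) = 1/(6775 + 36*31) = 1/(6775 + 1116) = 1/7891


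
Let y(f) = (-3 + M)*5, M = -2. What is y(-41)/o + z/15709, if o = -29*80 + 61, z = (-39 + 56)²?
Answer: 1045576/35486631 ≈ 0.029464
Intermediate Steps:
z = 289 (z = 17² = 289)
y(f) = -25 (y(f) = (-3 - 2)*5 = -5*5 = -25)
o = -2259 (o = -2320 + 61 = -2259)
y(-41)/o + z/15709 = -25/(-2259) + 289/15709 = -25*(-1/2259) + 289*(1/15709) = 25/2259 + 289/15709 = 1045576/35486631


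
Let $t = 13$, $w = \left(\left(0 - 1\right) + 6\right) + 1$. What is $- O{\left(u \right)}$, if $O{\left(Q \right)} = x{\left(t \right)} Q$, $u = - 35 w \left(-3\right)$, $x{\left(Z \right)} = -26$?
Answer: $16380$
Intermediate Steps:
$w = 6$ ($w = \left(-1 + 6\right) + 1 = 5 + 1 = 6$)
$u = 630$ ($u = - 35 \cdot 6 \left(-3\right) = \left(-35\right) \left(-18\right) = 630$)
$O{\left(Q \right)} = - 26 Q$
$- O{\left(u \right)} = - \left(-26\right) 630 = \left(-1\right) \left(-16380\right) = 16380$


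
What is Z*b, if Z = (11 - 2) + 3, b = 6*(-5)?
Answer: -360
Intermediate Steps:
b = -30
Z = 12 (Z = 9 + 3 = 12)
Z*b = 12*(-30) = -360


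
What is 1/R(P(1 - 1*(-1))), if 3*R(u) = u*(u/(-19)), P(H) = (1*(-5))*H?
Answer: -57/100 ≈ -0.57000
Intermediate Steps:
P(H) = -5*H
R(u) = -u**2/57 (R(u) = (u*(u/(-19)))/3 = (u*(u*(-1/19)))/3 = (u*(-u/19))/3 = (-u**2/19)/3 = -u**2/57)
1/R(P(1 - 1*(-1))) = 1/(-25*(1 - 1*(-1))**2/57) = 1/(-25*(1 + 1)**2/57) = 1/(-(-5*2)**2/57) = 1/(-1/57*(-10)**2) = 1/(-1/57*100) = 1/(-100/57) = -57/100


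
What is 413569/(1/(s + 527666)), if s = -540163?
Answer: -5168371793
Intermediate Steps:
413569/(1/(s + 527666)) = 413569/(1/(-540163 + 527666)) = 413569/(1/(-12497)) = 413569/(-1/12497) = 413569*(-12497) = -5168371793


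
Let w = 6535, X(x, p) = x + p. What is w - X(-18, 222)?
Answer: 6331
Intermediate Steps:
X(x, p) = p + x
w - X(-18, 222) = 6535 - (222 - 18) = 6535 - 1*204 = 6535 - 204 = 6331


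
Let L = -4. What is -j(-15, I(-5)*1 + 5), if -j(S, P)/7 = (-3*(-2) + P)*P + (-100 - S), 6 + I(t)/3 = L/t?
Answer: -6342/25 ≈ -253.68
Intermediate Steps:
I(t) = -18 - 12/t (I(t) = -18 + 3*(-4/t) = -18 - 12/t)
j(S, P) = 700 + 7*S - 7*P*(6 + P) (j(S, P) = -7*((-3*(-2) + P)*P + (-100 - S)) = -7*((6 + P)*P + (-100 - S)) = -7*(P*(6 + P) + (-100 - S)) = -7*(-100 - S + P*(6 + P)) = 700 + 7*S - 7*P*(6 + P))
-j(-15, I(-5)*1 + 5) = -(700 - 42*((-18 - 12/(-5))*1 + 5) - 7*((-18 - 12/(-5))*1 + 5)² + 7*(-15)) = -(700 - 42*((-18 - 12*(-⅕))*1 + 5) - 7*((-18 - 12*(-⅕))*1 + 5)² - 105) = -(700 - 42*((-18 + 12/5)*1 + 5) - 7*((-18 + 12/5)*1 + 5)² - 105) = -(700 - 42*(-78/5*1 + 5) - 7*(-78/5*1 + 5)² - 105) = -(700 - 42*(-78/5 + 5) - 7*(-78/5 + 5)² - 105) = -(700 - 42*(-53/5) - 7*(-53/5)² - 105) = -(700 + 2226/5 - 7*2809/25 - 105) = -(700 + 2226/5 - 19663/25 - 105) = -1*6342/25 = -6342/25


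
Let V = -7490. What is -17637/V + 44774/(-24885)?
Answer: 2958271/5325390 ≈ 0.55550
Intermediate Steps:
-17637/V + 44774/(-24885) = -17637/(-7490) + 44774/(-24885) = -17637*(-1/7490) + 44774*(-1/24885) = 17637/7490 - 44774/24885 = 2958271/5325390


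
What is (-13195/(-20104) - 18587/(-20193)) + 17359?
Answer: 1006814429933/57994296 ≈ 17361.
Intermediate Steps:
(-13195/(-20104) - 18587/(-20193)) + 17359 = (-13195*(-1/20104) - 18587*(-1/20193)) + 17359 = (1885/2872 + 18587/20193) + 17359 = 91445669/57994296 + 17359 = 1006814429933/57994296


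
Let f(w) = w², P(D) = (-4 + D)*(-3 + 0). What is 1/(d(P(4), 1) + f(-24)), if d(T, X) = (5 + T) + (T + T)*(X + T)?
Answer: 1/581 ≈ 0.0017212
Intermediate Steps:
P(D) = 12 - 3*D (P(D) = (-4 + D)*(-3) = 12 - 3*D)
d(T, X) = 5 + T + 2*T*(T + X) (d(T, X) = (5 + T) + (2*T)*(T + X) = (5 + T) + 2*T*(T + X) = 5 + T + 2*T*(T + X))
1/(d(P(4), 1) + f(-24)) = 1/((5 + (12 - 3*4) + 2*(12 - 3*4)² + 2*(12 - 3*4)*1) + (-24)²) = 1/((5 + (12 - 12) + 2*(12 - 12)² + 2*(12 - 12)*1) + 576) = 1/((5 + 0 + 2*0² + 2*0*1) + 576) = 1/((5 + 0 + 2*0 + 0) + 576) = 1/((5 + 0 + 0 + 0) + 576) = 1/(5 + 576) = 1/581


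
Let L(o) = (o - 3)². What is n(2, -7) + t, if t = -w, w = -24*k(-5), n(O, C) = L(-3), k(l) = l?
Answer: -84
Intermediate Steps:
L(o) = (-3 + o)²
n(O, C) = 36 (n(O, C) = (-3 - 3)² = (-6)² = 36)
w = 120 (w = -24*(-5) = 120)
t = -120 (t = -1*120 = -120)
n(2, -7) + t = 36 - 120 = -84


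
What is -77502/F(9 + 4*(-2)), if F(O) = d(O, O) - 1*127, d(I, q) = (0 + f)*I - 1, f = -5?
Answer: 77502/133 ≈ 582.72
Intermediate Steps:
d(I, q) = -1 - 5*I (d(I, q) = (0 - 5)*I - 1 = -5*I - 1 = -1 - 5*I)
F(O) = -128 - 5*O (F(O) = (-1 - 5*O) - 1*127 = (-1 - 5*O) - 127 = -128 - 5*O)
-77502/F(9 + 4*(-2)) = -77502/(-128 - 5*(9 + 4*(-2))) = -77502/(-128 - 5*(9 - 8)) = -77502/(-128 - 5*1) = -77502/(-128 - 5) = -77502/(-133) = -77502*(-1/133) = 77502/133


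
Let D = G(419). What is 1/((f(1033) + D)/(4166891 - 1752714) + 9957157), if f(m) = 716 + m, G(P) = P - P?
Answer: 2414177/24038339416538 ≈ 1.0043e-7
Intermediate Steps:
G(P) = 0
D = 0
1/((f(1033) + D)/(4166891 - 1752714) + 9957157) = 1/(((716 + 1033) + 0)/(4166891 - 1752714) + 9957157) = 1/((1749 + 0)/2414177 + 9957157) = 1/(1749*(1/2414177) + 9957157) = 1/(1749/2414177 + 9957157) = 1/(24038339416538/2414177) = 2414177/24038339416538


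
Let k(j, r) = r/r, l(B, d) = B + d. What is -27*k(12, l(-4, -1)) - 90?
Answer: -117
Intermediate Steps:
k(j, r) = 1
-27*k(12, l(-4, -1)) - 90 = -27*1 - 90 = -27 - 90 = -117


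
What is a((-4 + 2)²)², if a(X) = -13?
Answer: 169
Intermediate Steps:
a((-4 + 2)²)² = (-13)² = 169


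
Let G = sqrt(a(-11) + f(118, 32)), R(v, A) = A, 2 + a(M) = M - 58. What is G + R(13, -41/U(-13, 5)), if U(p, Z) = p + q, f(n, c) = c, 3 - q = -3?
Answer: 41/7 + I*sqrt(39) ≈ 5.8571 + 6.245*I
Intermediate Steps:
q = 6 (q = 3 - 1*(-3) = 3 + 3 = 6)
U(p, Z) = 6 + p (U(p, Z) = p + 6 = 6 + p)
a(M) = -60 + M (a(M) = -2 + (M - 58) = -2 + (-58 + M) = -60 + M)
G = I*sqrt(39) (G = sqrt((-60 - 11) + 32) = sqrt(-71 + 32) = sqrt(-39) = I*sqrt(39) ≈ 6.245*I)
G + R(13, -41/U(-13, 5)) = I*sqrt(39) - 41/(6 - 13) = I*sqrt(39) - 41/(-7) = I*sqrt(39) - 41*(-1/7) = I*sqrt(39) + 41/7 = 41/7 + I*sqrt(39)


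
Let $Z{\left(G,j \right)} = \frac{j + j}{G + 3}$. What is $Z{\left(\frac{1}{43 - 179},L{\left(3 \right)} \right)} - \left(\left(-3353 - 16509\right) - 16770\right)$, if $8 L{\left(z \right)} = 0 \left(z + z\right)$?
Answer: $36632$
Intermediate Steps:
$L{\left(z \right)} = 0$ ($L{\left(z \right)} = \frac{0 \left(z + z\right)}{8} = \frac{0 \cdot 2 z}{8} = \frac{1}{8} \cdot 0 = 0$)
$Z{\left(G,j \right)} = \frac{2 j}{3 + G}$
$Z{\left(\frac{1}{43 - 179},L{\left(3 \right)} \right)} - \left(\left(-3353 - 16509\right) - 16770\right) = 2 \cdot 0 \frac{1}{3 + \frac{1}{43 - 179}} - \left(\left(-3353 - 16509\right) - 16770\right) = 2 \cdot 0 \frac{1}{3 + \frac{1}{-136}} - \left(-19862 - 16770\right) = 2 \cdot 0 \frac{1}{3 - \frac{1}{136}} - -36632 = 2 \cdot 0 \frac{1}{\frac{407}{136}} + 36632 = 2 \cdot 0 \cdot \frac{136}{407} + 36632 = 0 + 36632 = 36632$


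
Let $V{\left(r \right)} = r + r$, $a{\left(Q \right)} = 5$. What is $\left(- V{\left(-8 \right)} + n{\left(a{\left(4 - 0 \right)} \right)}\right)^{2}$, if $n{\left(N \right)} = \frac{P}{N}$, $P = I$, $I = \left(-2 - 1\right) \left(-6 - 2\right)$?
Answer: $\frac{10816}{25} \approx 432.64$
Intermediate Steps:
$I = 24$ ($I = \left(-3\right) \left(-8\right) = 24$)
$P = 24$
$V{\left(r \right)} = 2 r$
$n{\left(N \right)} = \frac{24}{N}$
$\left(- V{\left(-8 \right)} + n{\left(a{\left(4 - 0 \right)} \right)}\right)^{2} = \left(- 2 \left(-8\right) + \frac{24}{5}\right)^{2} = \left(\left(-1\right) \left(-16\right) + 24 \cdot \frac{1}{5}\right)^{2} = \left(16 + \frac{24}{5}\right)^{2} = \left(\frac{104}{5}\right)^{2} = \frac{10816}{25}$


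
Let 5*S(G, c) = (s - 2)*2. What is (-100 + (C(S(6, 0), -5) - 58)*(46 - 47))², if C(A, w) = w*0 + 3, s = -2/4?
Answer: 2025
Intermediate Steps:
s = -½ (s = -2*¼ = -½ ≈ -0.50000)
S(G, c) = -1 (S(G, c) = ((-½ - 2)*2)/5 = (-5/2*2)/5 = (⅕)*(-5) = -1)
C(A, w) = 3 (C(A, w) = 0 + 3 = 3)
(-100 + (C(S(6, 0), -5) - 58)*(46 - 47))² = (-100 + (3 - 58)*(46 - 47))² = (-100 - 55*(-1))² = (-100 + 55)² = (-45)² = 2025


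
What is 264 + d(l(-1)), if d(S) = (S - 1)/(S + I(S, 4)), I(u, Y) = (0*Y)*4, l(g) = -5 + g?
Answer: 1591/6 ≈ 265.17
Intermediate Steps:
I(u, Y) = 0 (I(u, Y) = 0*4 = 0)
d(S) = (-1 + S)/S (d(S) = (S - 1)/(S + 0) = (-1 + S)/S)
264 + d(l(-1)) = 264 + (-1 + (-5 - 1))/(-5 - 1) = 264 + (-1 - 6)/(-6) = 264 - ⅙*(-7) = 264 + 7/6 = 1591/6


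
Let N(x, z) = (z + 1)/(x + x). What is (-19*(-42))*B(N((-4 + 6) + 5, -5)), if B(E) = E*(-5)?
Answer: 1140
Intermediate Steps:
N(x, z) = (1 + z)/(2*x) (N(x, z) = (1 + z)/((2*x)) = (1 + z)*(1/(2*x)) = (1 + z)/(2*x))
B(E) = -5*E
(-19*(-42))*B(N((-4 + 6) + 5, -5)) = (-19*(-42))*(-5*(1 - 5)/(2*((-4 + 6) + 5))) = 798*(-5*(-4)/(2*(2 + 5))) = 798*(-5*(-4)/(2*7)) = 798*(-5*(-2/7)) = 798*(10/7) = 1140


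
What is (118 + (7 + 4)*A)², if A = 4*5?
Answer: 114244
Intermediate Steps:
A = 20
(118 + (7 + 4)*A)² = (118 + (7 + 4)*20)² = (118 + 11*20)² = (118 + 220)² = 338² = 114244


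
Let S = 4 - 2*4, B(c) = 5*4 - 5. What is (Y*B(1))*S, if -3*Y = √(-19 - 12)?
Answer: 20*I*√31 ≈ 111.36*I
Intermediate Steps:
B(c) = 15 (B(c) = 20 - 5 = 15)
Y = -I*√31/3 (Y = -√(-19 - 12)/3 = -I*√31/3 ≈ -1.8559*I)
S = -4 (S = 4 - 8 = -4)
(Y*B(1))*S = (-I*√31/3*15)*(-4) = -5*I*√31*(-4) = 20*I*√31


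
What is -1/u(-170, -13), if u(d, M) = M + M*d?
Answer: -1/2197 ≈ -0.00045517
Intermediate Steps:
-1/u(-170, -13) = -1/((-13*(1 - 170))) = -1/((-13*(-169))) = -1/2197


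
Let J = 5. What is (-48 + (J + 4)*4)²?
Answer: 144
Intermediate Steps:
(-48 + (J + 4)*4)² = (-48 + (5 + 4)*4)² = (-48 + 9*4)² = (-48 + 36)² = (-12)² = 144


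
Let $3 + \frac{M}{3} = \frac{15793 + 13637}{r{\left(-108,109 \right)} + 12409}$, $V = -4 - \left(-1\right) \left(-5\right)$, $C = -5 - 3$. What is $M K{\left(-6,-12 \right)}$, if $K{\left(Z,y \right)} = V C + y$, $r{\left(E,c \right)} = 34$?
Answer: $- \frac{1421820}{12443} \approx -114.27$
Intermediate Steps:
$C = -8$ ($C = -5 - 3 = -8$)
$V = -9$ ($V = -4 - 5 = -9$)
$M = - \frac{23697}{12443}$ ($M = -9 + 3 \frac{15793 + 13637}{34 + 12409} = -9 + 3 \cdot \frac{29430}{12443} = -9 + \frac{88290}{12443} = - \frac{23697}{12443} \approx -1.9044$)
$K{\left(Z,y \right)} = 72 + y$ ($K{\left(Z,y \right)} = \left(-9\right) \left(-8\right) + y = 72 + y$)
$M K{\left(-6,-12 \right)} = - \frac{23697 \left(72 - 12\right)}{12443} = \left(- \frac{23697}{12443}\right) 60 = - \frac{1421820}{12443}$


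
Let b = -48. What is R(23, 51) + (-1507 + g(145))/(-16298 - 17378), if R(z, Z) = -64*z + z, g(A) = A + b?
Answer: -24397557/16838 ≈ -1449.0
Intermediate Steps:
g(A) = -48 + A (g(A) = A - 48 = -48 + A)
R(z, Z) = -63*z
R(23, 51) + (-1507 + g(145))/(-16298 - 17378) = -63*23 + (-1507 + (-48 + 145))/(-16298 - 17378) = -1449 + (-1507 + 97)/(-33676) = -1449 - 1410*(-1/33676) = -1449 + 705/16838 = -24397557/16838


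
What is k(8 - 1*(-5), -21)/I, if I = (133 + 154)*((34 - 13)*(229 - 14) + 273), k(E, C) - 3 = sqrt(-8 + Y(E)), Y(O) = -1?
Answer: 1/458052 + I/458052 ≈ 2.1832e-6 + 2.1832e-6*I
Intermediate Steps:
k(E, C) = 3 + 3*I (k(E, C) = 3 + sqrt(-8 - 1) = 3 + sqrt(-9) = 3 + 3*I)
I = 1374156 (I = 287*(21*215 + 273) = 287*(4515 + 273) = 287*4788 = 1374156)
k(8 - 1*(-5), -21)/I = (3 + 3*I)/1374156 = (3 + 3*I)*(1/1374156) = 1/458052 + I/458052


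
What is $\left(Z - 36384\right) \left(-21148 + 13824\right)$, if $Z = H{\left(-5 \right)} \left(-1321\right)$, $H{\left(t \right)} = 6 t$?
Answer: $-23773704$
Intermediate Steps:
$Z = 39630$ ($Z = 6 \left(-5\right) \left(-1321\right) = \left(-30\right) \left(-1321\right) = 39630$)
$\left(Z - 36384\right) \left(-21148 + 13824\right) = \left(39630 - 36384\right) \left(-21148 + 13824\right) = 3246 \left(-7324\right) = -23773704$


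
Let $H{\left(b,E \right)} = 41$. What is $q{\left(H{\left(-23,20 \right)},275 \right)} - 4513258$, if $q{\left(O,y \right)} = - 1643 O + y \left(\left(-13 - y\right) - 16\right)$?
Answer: $-4664221$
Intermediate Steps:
$q{\left(O,y \right)} = - 1643 O + y \left(-29 - y\right)$
$q{\left(H{\left(-23,20 \right)},275 \right)} - 4513258 = \left(- 275^{2} - 67363 - 7975\right) - 4513258 = \left(\left(-1\right) 75625 - 67363 - 7975\right) - 4513258 = \left(-75625 - 67363 - 7975\right) - 4513258 = -150963 - 4513258 = -4664221$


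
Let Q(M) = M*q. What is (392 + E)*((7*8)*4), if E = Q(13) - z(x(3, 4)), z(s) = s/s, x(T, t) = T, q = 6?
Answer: 105056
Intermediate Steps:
Q(M) = 6*M (Q(M) = M*6 = 6*M)
z(s) = 1
E = 77 (E = 6*13 - 1*1 = 78 - 1 = 77)
(392 + E)*((7*8)*4) = (392 + 77)*((7*8)*4) = 469*(56*4) = 469*224 = 105056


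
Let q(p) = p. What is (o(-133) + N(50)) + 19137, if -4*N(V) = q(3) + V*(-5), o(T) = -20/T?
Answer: 10213815/532 ≈ 19199.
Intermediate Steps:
N(V) = -¾ + 5*V/4 (N(V) = -(3 + V*(-5))/4 = -(3 - 5*V)/4 = -¾ + 5*V/4)
(o(-133) + N(50)) + 19137 = (-20/(-133) + (-¾ + (5/4)*50)) + 19137 = (-20*(-1/133) + (-¾ + 125/2)) + 19137 = (20/133 + 247/4) + 19137 = 32931/532 + 19137 = 10213815/532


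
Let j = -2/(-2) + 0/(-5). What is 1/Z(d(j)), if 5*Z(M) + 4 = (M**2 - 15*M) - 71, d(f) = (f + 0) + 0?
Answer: -5/89 ≈ -0.056180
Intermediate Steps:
j = 1 (j = -2*(-1/2) + 0*(-1/5) = 1 + 0 = 1)
d(f) = f (d(f) = f + 0 = f)
Z(M) = -15 - 3*M + M**2/5 (Z(M) = -4/5 + ((M**2 - 15*M) - 71)/5 = -4/5 + (-71 + M**2 - 15*M)/5 = -4/5 + (-71/5 - 3*M + M**2/5) = -15 - 3*M + M**2/5)
1/Z(d(j)) = 1/(-15 - 3*1 + (1/5)*1**2) = 1/(-15 - 3 + (1/5)*1) = 1/(-15 - 3 + 1/5) = 1/(-89/5) = -5/89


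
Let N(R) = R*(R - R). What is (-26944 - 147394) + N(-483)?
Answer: -174338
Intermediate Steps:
N(R) = 0 (N(R) = R*0 = 0)
(-26944 - 147394) + N(-483) = (-26944 - 147394) + 0 = -174338 + 0 = -174338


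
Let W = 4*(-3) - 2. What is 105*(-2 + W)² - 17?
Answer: 26863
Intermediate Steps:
W = -14 (W = -12 - 2 = -14)
105*(-2 + W)² - 17 = 105*(-2 - 14)² - 17 = 105*(-16)² - 17 = 105*256 - 17 = 26880 - 17 = 26863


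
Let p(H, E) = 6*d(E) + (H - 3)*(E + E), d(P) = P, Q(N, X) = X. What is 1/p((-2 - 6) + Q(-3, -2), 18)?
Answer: -1/360 ≈ -0.0027778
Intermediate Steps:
p(H, E) = 6*E + 2*E*(-3 + H) (p(H, E) = 6*E + (H - 3)*(E + E) = 6*E + (-3 + H)*(2*E) = 6*E + 2*E*(-3 + H))
1/p((-2 - 6) + Q(-3, -2), 18) = 1/(2*18*((-2 - 6) - 2)) = 1/(2*18*(-8 - 2)) = 1/(2*18*(-10)) = 1/(-360) = -1/360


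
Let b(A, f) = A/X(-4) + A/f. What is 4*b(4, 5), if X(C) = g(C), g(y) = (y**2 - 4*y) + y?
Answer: 132/35 ≈ 3.7714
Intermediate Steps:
g(y) = y**2 - 3*y
X(C) = C*(-3 + C)
b(A, f) = A/28 + A/f (b(A, f) = A/((-4*(-3 - 4))) + A/f = A/((-4*(-7))) + A/f = A/28 + A/f)
4*b(4, 5) = 4*((1/28)*4 + 4/5) = 4*(1/7 + 4*(1/5)) = 4*(1/7 + 4/5) = 4*(33/35) = 132/35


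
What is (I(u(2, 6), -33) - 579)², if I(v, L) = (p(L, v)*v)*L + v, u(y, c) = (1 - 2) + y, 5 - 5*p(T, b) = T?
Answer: 17172736/25 ≈ 6.8691e+5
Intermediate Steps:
p(T, b) = 1 - T/5
u(y, c) = -1 + y
I(v, L) = v + L*v*(1 - L/5) (I(v, L) = ((1 - L/5)*v)*L + v = (v*(1 - L/5))*L + v = L*v*(1 - L/5) + v = v + L*v*(1 - L/5))
(I(u(2, 6), -33) - 579)² = (-(-1 + 2)*(-5 - 33*(-5 - 33))/5 - 579)² = (-⅕*1*(-5 - 33*(-38)) - 579)² = (-⅕*1*(-5 + 1254) - 579)² = (-⅕*1*1249 - 579)² = (-1249/5 - 579)² = (-4144/5)² = 17172736/25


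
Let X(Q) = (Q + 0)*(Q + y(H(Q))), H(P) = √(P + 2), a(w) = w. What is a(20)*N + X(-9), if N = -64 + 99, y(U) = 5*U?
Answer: 781 - 45*I*√7 ≈ 781.0 - 119.06*I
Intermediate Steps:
H(P) = √(2 + P)
N = 35
X(Q) = Q*(Q + 5*√(2 + Q)) (X(Q) = (Q + 0)*(Q + 5*√(2 + Q)) = Q*(Q + 5*√(2 + Q)))
a(20)*N + X(-9) = 20*35 - 9*(-9 + 5*√(2 - 9)) = 700 - 9*(-9 + 5*√(-7)) = 700 - 9*(-9 + 5*(I*√7)) = 700 - 9*(-9 + 5*I*√7) = 700 + (81 - 45*I*√7) = 781 - 45*I*√7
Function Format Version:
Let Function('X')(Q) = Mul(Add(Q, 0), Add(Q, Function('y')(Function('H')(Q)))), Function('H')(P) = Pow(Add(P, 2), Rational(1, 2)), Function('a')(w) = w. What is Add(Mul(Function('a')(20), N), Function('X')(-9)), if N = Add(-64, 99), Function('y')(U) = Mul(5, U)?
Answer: Add(781, Mul(-45, I, Pow(7, Rational(1, 2)))) ≈ Add(781.00, Mul(-119.06, I))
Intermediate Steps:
Function('H')(P) = Pow(Add(2, P), Rational(1, 2))
N = 35
Function('X')(Q) = Mul(Q, Add(Q, Mul(5, Pow(Add(2, Q), Rational(1, 2))))) (Function('X')(Q) = Mul(Add(Q, 0), Add(Q, Mul(5, Pow(Add(2, Q), Rational(1, 2))))) = Mul(Q, Add(Q, Mul(5, Pow(Add(2, Q), Rational(1, 2))))))
Add(Mul(Function('a')(20), N), Function('X')(-9)) = Add(Mul(20, 35), Mul(-9, Add(-9, Mul(5, Pow(Add(2, -9), Rational(1, 2)))))) = Add(700, Mul(-9, Add(-9, Mul(5, Pow(-7, Rational(1, 2)))))) = Add(700, Mul(-9, Add(-9, Mul(5, Mul(I, Pow(7, Rational(1, 2))))))) = Add(700, Mul(-9, Add(-9, Mul(5, I, Pow(7, Rational(1, 2)))))) = Add(700, Add(81, Mul(-45, I, Pow(7, Rational(1, 2))))) = Add(781, Mul(-45, I, Pow(7, Rational(1, 2))))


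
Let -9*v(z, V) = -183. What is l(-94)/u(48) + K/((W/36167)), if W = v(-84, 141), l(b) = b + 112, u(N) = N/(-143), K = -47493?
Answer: -41224330113/488 ≈ -8.4476e+7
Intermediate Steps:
v(z, V) = 61/3 (v(z, V) = -⅑*(-183) = 61/3)
u(N) = -N/143 (u(N) = N*(-1/143) = -N/143)
l(b) = 112 + b
W = 61/3 ≈ 20.333
l(-94)/u(48) + K/((W/36167)) = (112 - 94)/((-1/143*48)) - 47493/((61/3)/36167) = 18/(-48/143) - 47493/((61/3)*(1/36167)) = 18*(-143/48) - 47493/61/108501 = -429/8 - 47493*108501/61 = -429/8 - 5153037993/61 = -41224330113/488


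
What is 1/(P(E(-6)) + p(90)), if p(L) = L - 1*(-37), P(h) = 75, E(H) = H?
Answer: 1/202 ≈ 0.0049505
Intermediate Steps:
p(L) = 37 + L (p(L) = L + 37 = 37 + L)
1/(P(E(-6)) + p(90)) = 1/(75 + (37 + 90)) = 1/(75 + 127) = 1/202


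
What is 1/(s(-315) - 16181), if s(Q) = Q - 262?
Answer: -1/16758 ≈ -5.9673e-5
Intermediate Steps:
s(Q) = -262 + Q
1/(s(-315) - 16181) = 1/((-262 - 315) - 16181) = 1/(-577 - 16181) = 1/(-16758) = -1/16758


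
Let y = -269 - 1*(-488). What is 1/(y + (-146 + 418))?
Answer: 1/491 ≈ 0.0020367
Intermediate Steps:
y = 219 (y = -269 + 488 = 219)
1/(y + (-146 + 418)) = 1/(219 + (-146 + 418)) = 1/(219 + 272) = 1/491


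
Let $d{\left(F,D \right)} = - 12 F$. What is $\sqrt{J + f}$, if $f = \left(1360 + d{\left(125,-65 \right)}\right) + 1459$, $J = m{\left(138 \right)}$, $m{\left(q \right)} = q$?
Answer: $\sqrt{1457} \approx 38.171$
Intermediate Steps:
$J = 138$
$f = 1319$ ($f = \left(1360 - 1500\right) + 1459 = -140 + 1459 = 1319$)
$\sqrt{J + f} = \sqrt{138 + 1319} = \sqrt{1457}$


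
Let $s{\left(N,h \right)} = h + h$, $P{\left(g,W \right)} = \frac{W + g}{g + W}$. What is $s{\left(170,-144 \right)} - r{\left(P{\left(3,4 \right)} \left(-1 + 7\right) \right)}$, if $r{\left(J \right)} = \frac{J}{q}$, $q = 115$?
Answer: $- \frac{33126}{115} \approx -288.05$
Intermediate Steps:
$P{\left(g,W \right)} = 1$ ($P{\left(g,W \right)} = \frac{W + g}{W + g} = 1$)
$s{\left(N,h \right)} = 2 h$
$r{\left(J \right)} = \frac{J}{115}$
$s{\left(170,-144 \right)} - r{\left(P{\left(3,4 \right)} \left(-1 + 7\right) \right)} = 2 \left(-144\right) - \frac{1 \left(-1 + 7\right)}{115} = -288 - \frac{1 \cdot 6}{115} = -288 - \frac{1}{115} \cdot 6 = -288 - \frac{6}{115} = - \frac{33126}{115}$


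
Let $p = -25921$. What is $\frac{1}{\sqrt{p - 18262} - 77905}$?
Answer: $- \frac{77905}{6069233208} - \frac{i \sqrt{44183}}{6069233208} \approx -1.2836 \cdot 10^{-5} - 3.4633 \cdot 10^{-8} i$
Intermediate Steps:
$\frac{1}{\sqrt{p - 18262} - 77905} = \frac{1}{\sqrt{-25921 - 18262} - 77905} = \frac{1}{\sqrt{-44183} - 77905} = \frac{1}{i \sqrt{44183} - 77905} = \frac{1}{-77905 + i \sqrt{44183}}$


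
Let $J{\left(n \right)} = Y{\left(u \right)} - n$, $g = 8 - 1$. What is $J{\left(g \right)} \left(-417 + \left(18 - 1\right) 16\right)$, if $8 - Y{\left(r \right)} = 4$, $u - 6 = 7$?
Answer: $435$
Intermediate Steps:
$u = 13$ ($u = 6 + 7 = 13$)
$Y{\left(r \right)} = 4$ ($Y{\left(r \right)} = 8 - 4 = 4$)
$g = 7$ ($g = 8 - 1 = 7$)
$J{\left(n \right)} = 4 - n$
$J{\left(g \right)} \left(-417 + \left(18 - 1\right) 16\right) = \left(4 - 7\right) \left(-417 + \left(18 - 1\right) 16\right) = \left(4 - 7\right) \left(-417 + 17 \cdot 16\right) = - 3 \left(-417 + 272\right) = \left(-3\right) \left(-145\right) = 435$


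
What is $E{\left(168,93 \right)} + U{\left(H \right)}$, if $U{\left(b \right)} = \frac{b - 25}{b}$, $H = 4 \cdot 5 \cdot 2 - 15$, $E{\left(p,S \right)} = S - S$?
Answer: $0$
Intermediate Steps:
$E{\left(p,S \right)} = 0$
$H = 25$ ($H = 20 \cdot 2 - 15 = 40 - 15 = 25$)
$U{\left(b \right)} = \frac{-25 + b}{b}$
$E{\left(168,93 \right)} + U{\left(H \right)} = 0 + \frac{-25 + 25}{25} = 0 + \frac{1}{25} \cdot 0 = 0 + 0 = 0$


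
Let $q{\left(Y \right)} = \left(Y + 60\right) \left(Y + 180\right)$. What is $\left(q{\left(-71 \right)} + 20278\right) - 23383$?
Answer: $-4304$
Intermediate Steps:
$q{\left(Y \right)} = \left(60 + Y\right) \left(180 + Y\right)$
$\left(q{\left(-71 \right)} + 20278\right) - 23383 = \left(\left(10800 + \left(-71\right)^{2} + 240 \left(-71\right)\right) + 20278\right) - 23383 = \left(\left(10800 + 5041 - 17040\right) + 20278\right) - 23383 = \left(-1199 + 20278\right) - 23383 = 19079 - 23383 = -4304$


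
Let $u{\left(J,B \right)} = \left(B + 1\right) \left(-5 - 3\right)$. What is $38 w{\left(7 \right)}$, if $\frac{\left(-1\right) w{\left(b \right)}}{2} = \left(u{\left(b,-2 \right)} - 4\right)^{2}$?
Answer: $-1216$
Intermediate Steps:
$u{\left(J,B \right)} = -8 - 8 B$ ($u{\left(J,B \right)} = \left(1 + B\right) \left(-8\right) = -8 - 8 B$)
$w{\left(b \right)} = -32$ ($w{\left(b \right)} = - 2 \left(\left(-8 - -16\right) - 4\right)^{2} = - 2 \left(\left(-8 + 16\right) - 4\right)^{2} = - 2 \left(8 - 4\right)^{2} = - 2 \cdot 4^{2} = \left(-2\right) 16 = -32$)
$38 w{\left(7 \right)} = 38 \left(-32\right) = -1216$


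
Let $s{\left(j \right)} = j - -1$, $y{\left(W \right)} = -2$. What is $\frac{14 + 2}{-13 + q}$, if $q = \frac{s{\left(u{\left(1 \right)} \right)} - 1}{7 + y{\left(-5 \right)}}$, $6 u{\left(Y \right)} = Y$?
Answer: $- \frac{480}{389} \approx -1.2339$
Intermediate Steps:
$u{\left(Y \right)} = \frac{Y}{6}$
$s{\left(j \right)} = 1 + j$ ($s{\left(j \right)} = j + 1 = 1 + j$)
$q = \frac{1}{30}$ ($q = \frac{\left(1 + \frac{1}{6} \cdot 1\right) - 1}{7 - 2} = \frac{\left(1 + \frac{1}{6}\right) - 1}{5} = \left(\frac{7}{6} - 1\right) \frac{1}{5} = \frac{1}{6} \cdot \frac{1}{5} = \frac{1}{30} \approx 0.033333$)
$\frac{14 + 2}{-13 + q} = \frac{14 + 2}{-13 + \frac{1}{30}} = \frac{1}{- \frac{389}{30}} \cdot 16 = \left(- \frac{30}{389}\right) 16 = - \frac{480}{389}$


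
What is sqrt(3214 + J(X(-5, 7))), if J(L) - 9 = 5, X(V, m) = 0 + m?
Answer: 2*sqrt(807) ≈ 56.815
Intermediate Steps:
X(V, m) = m
J(L) = 14 (J(L) = 9 + 5 = 14)
sqrt(3214 + J(X(-5, 7))) = sqrt(3214 + 14) = sqrt(3228) = 2*sqrt(807)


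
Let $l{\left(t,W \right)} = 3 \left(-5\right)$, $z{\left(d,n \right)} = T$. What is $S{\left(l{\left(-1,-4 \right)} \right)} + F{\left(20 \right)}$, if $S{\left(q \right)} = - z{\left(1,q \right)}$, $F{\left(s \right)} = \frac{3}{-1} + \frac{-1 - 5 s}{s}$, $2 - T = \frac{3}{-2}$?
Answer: $- \frac{231}{20} \approx -11.55$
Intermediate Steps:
$T = \frac{7}{2}$ ($T = 2 - \frac{3}{-2} = 2 - 3 \left(- \frac{1}{2}\right) = 2 - - \frac{3}{2} = 2 + \frac{3}{2} = \frac{7}{2} \approx 3.5$)
$z{\left(d,n \right)} = \frac{7}{2}$
$l{\left(t,W \right)} = -15$
$F{\left(s \right)} = -3 + \frac{-1 - 5 s}{s}$ ($F{\left(s \right)} = 3 \left(-1\right) + \frac{-1 - 5 s}{s} = -3 + \frac{-1 - 5 s}{s}$)
$S{\left(q \right)} = - \frac{7}{2}$ ($S{\left(q \right)} = \left(-1\right) \frac{7}{2} = - \frac{7}{2}$)
$S{\left(l{\left(-1,-4 \right)} \right)} + F{\left(20 \right)} = - \frac{7}{2} - \frac{161}{20} = - \frac{231}{20}$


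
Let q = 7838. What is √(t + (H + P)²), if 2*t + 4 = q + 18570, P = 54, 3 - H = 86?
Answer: √14043 ≈ 118.50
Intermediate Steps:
H = -83 (H = 3 - 1*86 = 3 - 86 = -83)
t = 13202 (t = -2 + (7838 + 18570)/2 = -2 + (½)*26408 = -2 + 13204 = 13202)
√(t + (H + P)²) = √(13202 + (-83 + 54)²) = √(13202 + (-29)²) = √(13202 + 841) = √14043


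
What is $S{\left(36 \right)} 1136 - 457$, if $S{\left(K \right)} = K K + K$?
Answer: $1512695$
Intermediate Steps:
$S{\left(K \right)} = K + K^{2}$ ($S{\left(K \right)} = K^{2} + K = K + K^{2}$)
$S{\left(36 \right)} 1136 - 457 = 36 \left(1 + 36\right) 1136 - 457 = 36 \cdot 37 \cdot 1136 - 457 = 1332 \cdot 1136 - 457 = 1513152 - 457 = 1512695$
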